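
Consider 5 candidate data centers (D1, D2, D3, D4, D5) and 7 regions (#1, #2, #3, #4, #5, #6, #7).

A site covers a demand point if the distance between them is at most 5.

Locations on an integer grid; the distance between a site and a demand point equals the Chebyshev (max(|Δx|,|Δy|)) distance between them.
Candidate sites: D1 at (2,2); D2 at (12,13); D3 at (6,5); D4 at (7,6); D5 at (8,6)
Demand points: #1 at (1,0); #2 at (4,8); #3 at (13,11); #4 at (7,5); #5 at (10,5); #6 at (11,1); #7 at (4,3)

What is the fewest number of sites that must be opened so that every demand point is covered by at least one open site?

Coverage sets (demand points within 5 of each site):
  D1: {#1, #4, #7}
  D2: {#3}
  D3: {#1, #2, #4, #5, #6, #7}
  D4: {#2, #4, #5, #6, #7}
  D5: {#2, #3, #4, #5, #6, #7}
No single site covers all 7 demand points.
But {D1, D5} covers everything, so the minimum is 2.

2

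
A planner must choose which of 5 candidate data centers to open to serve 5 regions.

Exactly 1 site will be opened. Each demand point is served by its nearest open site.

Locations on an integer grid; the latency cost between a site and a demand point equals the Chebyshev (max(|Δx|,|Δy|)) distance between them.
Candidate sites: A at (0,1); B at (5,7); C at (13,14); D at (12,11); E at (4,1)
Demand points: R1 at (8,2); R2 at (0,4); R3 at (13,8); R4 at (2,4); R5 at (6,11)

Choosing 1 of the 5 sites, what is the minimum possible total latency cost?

25

Open {B}.
  R1→B 5, R2→B 5, R3→B 8, R4→B 3, R5→B 4  ⇒ total 25.
Compare {E}: total 30.
Compare {A}: total 37.
No size-1 selection does better; minimum is 25.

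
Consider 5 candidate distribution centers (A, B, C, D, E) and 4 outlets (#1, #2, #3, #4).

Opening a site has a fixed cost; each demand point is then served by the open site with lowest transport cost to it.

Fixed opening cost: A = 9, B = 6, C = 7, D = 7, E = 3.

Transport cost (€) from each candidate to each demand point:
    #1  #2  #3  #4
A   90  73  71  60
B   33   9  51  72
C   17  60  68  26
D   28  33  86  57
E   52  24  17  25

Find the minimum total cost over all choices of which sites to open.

Open {B, C, E}: assign each demand point to its cheapest open site.
  #1→C 17, #2→B 9, #3→E 17, #4→E 25
  transport cost 68, fixed 16 → total 84.
Compare {B, C, D, E}: transport cost 68 + fixed 23 = 91.
Compare {B, E}: transport cost 84 + fixed 9 = 93.
Compare {C, E}: transport cost 83 + fixed 10 = 93.
All other subsets cost ≥ 91. Minimum total cost: 84.

84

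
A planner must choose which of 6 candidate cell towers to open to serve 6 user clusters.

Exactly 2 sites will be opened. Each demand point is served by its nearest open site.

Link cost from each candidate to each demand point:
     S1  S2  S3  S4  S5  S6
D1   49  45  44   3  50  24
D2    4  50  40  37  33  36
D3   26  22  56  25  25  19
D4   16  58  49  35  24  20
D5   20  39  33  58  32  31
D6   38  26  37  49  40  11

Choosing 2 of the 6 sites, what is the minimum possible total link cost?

Open {D2, D3}.
  S1→D2 4, S2→D3 22, S3→D2 40, S4→D3 25, S5→D3 25, S6→D3 19  ⇒ total 135.
Compare {D1, D3}: total 139.
Compare {D3, D5}: total 144.
No size-2 selection does better; minimum is 135.

135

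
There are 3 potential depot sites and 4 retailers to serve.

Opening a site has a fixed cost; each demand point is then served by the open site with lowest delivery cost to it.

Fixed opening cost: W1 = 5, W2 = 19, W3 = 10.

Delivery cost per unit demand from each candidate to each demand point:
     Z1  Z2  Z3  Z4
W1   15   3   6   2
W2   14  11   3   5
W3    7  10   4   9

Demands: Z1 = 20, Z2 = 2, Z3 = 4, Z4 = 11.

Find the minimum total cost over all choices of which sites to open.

199

Open {W1, W3}: assign each demand point to its cheapest open site.
  Z1→W3 20×7=140, Z2→W1 2×3=6, Z3→W3 4×4=16, Z4→W1 11×2=22
  delivery cost 184, fixed 15 → total 199.
Compare {W1, W2, W3}: delivery cost 180 + fixed 34 = 214.
Compare {W2, W3}: delivery cost 227 + fixed 29 = 256.
Compare {W3}: delivery cost 275 + fixed 10 = 285.
All other subsets cost ≥ 214. Minimum total cost: 199.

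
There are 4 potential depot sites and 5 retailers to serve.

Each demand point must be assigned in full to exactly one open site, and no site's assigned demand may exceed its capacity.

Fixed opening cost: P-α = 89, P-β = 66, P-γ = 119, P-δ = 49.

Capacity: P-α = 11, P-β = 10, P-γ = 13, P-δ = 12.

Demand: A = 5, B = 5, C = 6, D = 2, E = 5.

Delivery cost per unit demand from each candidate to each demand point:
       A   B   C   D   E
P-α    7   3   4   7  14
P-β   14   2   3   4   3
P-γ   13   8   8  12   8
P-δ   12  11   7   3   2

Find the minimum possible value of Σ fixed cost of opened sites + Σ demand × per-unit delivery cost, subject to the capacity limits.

Open {P-α, P-δ}; cheapest assignment that respects the capacities:
  P-α (cap 11, load 11): B, C — cost 5×3 + 6×4 = 39
  P-δ (cap 12, load 12): A, D, E — cost 5×12 + 2×3 + 5×2 = 76
  Shipping 115, fixed 138 → total 253.
  Any other capacity-feasible assignment to {P-α, P-δ} ships for at least 115.
Compare {P-α, P-β, P-δ}: its best feasible assignment gives total 288.
Compare {P-γ, P-δ}: its best feasible assignment gives total 332.
Every other set of open sites that can feasibly serve all demand totals ≥ 288 even under its best assignment. Minimum: 253.

253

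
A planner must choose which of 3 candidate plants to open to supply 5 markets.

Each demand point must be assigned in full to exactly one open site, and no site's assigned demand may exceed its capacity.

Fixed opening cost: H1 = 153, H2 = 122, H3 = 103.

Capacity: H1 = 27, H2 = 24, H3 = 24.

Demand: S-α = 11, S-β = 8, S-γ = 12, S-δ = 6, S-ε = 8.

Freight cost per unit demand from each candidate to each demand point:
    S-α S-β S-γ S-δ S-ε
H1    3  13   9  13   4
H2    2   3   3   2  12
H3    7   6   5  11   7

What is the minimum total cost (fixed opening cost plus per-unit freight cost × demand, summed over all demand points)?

Open {H2, H3}; cheapest assignment that respects the capacities:
  H2 (cap 24, load 23): S-α, S-γ — cost 11×2 + 12×3 = 58
  H3 (cap 24, load 22): S-β, S-δ, S-ε — cost 8×6 + 6×11 + 8×7 = 170
  Shipping 228, fixed 225 → total 453.
  Any other capacity-feasible assignment to {H2, H3} ships for at least 228.
Compare {H1, H2}: its best feasible assignment gives total 478.
Compare {H1, H3}: its best feasible assignment gives total 507.
Every other set of open sites that can feasibly serve all demand totals ≥ 478 even under its best assignment. Minimum: 453.

453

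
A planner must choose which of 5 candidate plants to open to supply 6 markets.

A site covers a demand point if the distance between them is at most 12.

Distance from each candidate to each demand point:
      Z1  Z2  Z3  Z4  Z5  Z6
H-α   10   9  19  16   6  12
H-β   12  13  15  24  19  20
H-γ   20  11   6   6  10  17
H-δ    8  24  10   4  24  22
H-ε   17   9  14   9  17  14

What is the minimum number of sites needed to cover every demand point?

Coverage sets (demand points within 12 of each site):
  H-α: {Z1, Z2, Z5, Z6}
  H-β: {Z1}
  H-γ: {Z2, Z3, Z4, Z5}
  H-δ: {Z1, Z3, Z4}
  H-ε: {Z2, Z4}
No single site covers all 6 demand points.
But {H-α, H-γ} covers everything, so the minimum is 2.

2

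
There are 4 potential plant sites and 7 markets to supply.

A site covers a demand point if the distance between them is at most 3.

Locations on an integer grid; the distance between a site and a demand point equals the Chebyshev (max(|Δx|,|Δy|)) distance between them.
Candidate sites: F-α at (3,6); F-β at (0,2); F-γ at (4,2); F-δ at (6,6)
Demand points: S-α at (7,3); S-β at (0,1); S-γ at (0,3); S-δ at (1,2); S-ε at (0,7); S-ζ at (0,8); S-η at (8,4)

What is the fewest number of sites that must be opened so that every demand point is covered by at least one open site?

3

Coverage sets (demand points within 3 of each site):
  F-α: {S-γ, S-ε, S-ζ}
  F-β: {S-β, S-γ, S-δ}
  F-γ: {S-α, S-δ}
  F-δ: {S-α, S-η}
No 2 sites suffice: every size-2 union leaves at least one demand point uncovered.
But {F-α, F-β, F-δ} covers everything, so the minimum is 3.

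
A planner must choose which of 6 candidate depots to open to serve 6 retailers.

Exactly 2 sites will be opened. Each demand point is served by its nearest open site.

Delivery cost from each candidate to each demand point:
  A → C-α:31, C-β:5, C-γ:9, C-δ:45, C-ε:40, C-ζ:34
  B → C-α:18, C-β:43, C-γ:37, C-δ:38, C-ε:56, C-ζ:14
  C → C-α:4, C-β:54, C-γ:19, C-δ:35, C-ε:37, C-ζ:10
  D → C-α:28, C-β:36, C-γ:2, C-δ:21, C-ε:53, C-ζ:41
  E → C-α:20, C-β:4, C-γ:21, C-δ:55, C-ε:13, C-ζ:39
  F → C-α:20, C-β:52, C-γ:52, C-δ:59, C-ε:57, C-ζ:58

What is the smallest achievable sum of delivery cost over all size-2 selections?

85

Open {C, E}.
  C-α→C 4, C-β→E 4, C-γ→C 19, C-δ→C 35, C-ε→E 13, C-ζ→C 10  ⇒ total 85.
Compare {D, E}: total 99.
Compare {A, C}: total 100.
No size-2 selection does better; minimum is 85.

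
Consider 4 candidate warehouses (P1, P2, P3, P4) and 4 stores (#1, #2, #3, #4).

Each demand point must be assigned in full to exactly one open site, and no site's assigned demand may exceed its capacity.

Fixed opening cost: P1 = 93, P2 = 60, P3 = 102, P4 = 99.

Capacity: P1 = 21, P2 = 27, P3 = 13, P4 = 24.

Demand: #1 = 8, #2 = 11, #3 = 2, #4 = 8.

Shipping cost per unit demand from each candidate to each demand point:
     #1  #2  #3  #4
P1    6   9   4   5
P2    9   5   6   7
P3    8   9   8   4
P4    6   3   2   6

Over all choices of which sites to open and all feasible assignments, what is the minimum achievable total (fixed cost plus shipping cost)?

Open {P2, P4}; cheapest assignment that respects the capacities:
  P2 (cap 27, load 8): #4 — cost 8×7 = 56
  P4 (cap 24, load 21): #1, #2, #3 — cost 8×6 + 11×3 + 2×2 = 85
  Shipping 141, fixed 159 → total 300.
  Any other capacity-feasible assignment to {P2, P4} ships for at least 141.
Compare {P1, P2}: its best feasible assignment gives total 304.
Compare {P1, P4}: its best feasible assignment gives total 317.
Every other set of open sites that can feasibly serve all demand totals ≥ 304 even under its best assignment. Minimum: 300.

300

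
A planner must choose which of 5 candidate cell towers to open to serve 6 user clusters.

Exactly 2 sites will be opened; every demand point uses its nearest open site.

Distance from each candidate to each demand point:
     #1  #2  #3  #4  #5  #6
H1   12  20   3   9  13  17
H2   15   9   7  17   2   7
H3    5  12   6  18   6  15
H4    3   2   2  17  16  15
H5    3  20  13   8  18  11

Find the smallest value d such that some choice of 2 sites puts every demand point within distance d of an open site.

Open {H2, H5}.
  Farthest demand point is #2 at distance 9 (to H2); all others are ≤ 9.
With {H1, H2} the worst case is 12.
With {H3, H5} the worst case is 12.
No size-2 selection achieves below 9.

9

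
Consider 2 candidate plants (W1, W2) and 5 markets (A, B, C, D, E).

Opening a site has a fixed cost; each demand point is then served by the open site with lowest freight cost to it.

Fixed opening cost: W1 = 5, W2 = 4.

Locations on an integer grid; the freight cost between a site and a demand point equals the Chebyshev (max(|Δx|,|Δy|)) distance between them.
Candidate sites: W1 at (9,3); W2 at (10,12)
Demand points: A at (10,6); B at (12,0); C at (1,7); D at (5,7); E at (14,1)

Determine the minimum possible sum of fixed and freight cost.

Open {W1}: assign each demand point to its cheapest open site.
  A→W1 3, B→W1 3, C→W1 8, D→W1 4, E→W1 5
  freight cost 23, fixed 5 → total 28.
Compare {W1, W2}: freight cost 23 + fixed 9 = 32.
Compare {W2}: freight cost 43 + fixed 4 = 47.

28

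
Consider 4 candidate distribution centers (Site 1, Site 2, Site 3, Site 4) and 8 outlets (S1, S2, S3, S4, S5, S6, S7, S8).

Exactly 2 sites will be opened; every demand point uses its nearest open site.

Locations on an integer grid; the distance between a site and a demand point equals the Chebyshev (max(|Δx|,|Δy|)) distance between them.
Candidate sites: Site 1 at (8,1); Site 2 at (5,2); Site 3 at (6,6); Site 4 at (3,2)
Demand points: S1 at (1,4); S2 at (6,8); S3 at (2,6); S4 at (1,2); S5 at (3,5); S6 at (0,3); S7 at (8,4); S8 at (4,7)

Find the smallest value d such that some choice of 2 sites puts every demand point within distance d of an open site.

4

Open {Site 3, Site 4}.
  Farthest demand point is S3 at distance 4 (to Site 3); all others are ≤ 4.
With {Site 2, Site 3} the worst case is 5.
With {Site 1, Site 2} the worst case is 6.
No size-2 selection achieves below 4.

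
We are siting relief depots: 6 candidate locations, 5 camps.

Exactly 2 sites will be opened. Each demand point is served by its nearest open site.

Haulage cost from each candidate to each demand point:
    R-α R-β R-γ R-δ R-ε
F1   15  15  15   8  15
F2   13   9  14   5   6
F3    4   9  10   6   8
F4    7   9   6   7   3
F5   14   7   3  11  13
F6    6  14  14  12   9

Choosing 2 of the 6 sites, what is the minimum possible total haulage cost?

27

Open {F4, F5}.
  R-α→F4 7, R-β→F5 7, R-γ→F5 3, R-δ→F4 7, R-ε→F4 3  ⇒ total 27.
Compare {F3, F4}: total 28.
Compare {F3, F5}: total 28.
No size-2 selection does better; minimum is 27.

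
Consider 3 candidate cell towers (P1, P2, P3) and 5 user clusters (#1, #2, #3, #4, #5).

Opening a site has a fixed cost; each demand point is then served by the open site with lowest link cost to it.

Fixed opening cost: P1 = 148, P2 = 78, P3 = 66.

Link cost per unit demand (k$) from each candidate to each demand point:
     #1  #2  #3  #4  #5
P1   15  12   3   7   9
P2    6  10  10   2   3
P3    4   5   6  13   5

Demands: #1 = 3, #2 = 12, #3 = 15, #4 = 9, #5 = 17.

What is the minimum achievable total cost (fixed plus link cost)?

375

Open {P2, P3}: assign each demand point to its cheapest open site.
  #1→P3 3×4=12, #2→P3 12×5=60, #3→P3 15×6=90, #4→P2 9×2=18, #5→P2 17×3=51
  link cost 231, fixed 144 → total 375.
Compare {P3}: link cost 364 + fixed 66 = 430.
Compare {P2}: link cost 357 + fixed 78 = 435.
Compare {P1, P2}: link cost 252 + fixed 226 = 478.
All other subsets cost ≥ 430. Minimum total cost: 375.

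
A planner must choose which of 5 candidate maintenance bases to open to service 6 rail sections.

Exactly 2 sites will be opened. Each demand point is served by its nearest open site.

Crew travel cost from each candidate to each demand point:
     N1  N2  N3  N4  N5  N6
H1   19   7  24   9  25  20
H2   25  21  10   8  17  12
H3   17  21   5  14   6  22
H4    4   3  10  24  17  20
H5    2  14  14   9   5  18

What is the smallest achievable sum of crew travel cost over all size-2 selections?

47

Open {H4, H5}.
  N1→H5 2, N2→H4 3, N3→H4 10, N4→H5 9, N5→H5 5, N6→H5 18  ⇒ total 47.
Compare {H2, H5}: total 51.
Compare {H3, H4}: total 52.
No size-2 selection does better; minimum is 47.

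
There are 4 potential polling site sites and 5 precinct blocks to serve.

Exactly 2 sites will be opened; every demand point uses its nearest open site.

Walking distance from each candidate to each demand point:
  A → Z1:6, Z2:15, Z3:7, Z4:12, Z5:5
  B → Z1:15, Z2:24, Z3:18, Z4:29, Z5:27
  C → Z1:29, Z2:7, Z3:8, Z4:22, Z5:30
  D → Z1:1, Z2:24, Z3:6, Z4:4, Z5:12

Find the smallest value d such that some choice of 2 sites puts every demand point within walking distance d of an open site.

12

Open {A, C}.
  Farthest demand point is Z4 at walking distance 12 (to A); all others are ≤ 12.
With {C, D} the worst case is 12.
With {A, B} the worst case is 15.
No size-2 selection achieves below 12.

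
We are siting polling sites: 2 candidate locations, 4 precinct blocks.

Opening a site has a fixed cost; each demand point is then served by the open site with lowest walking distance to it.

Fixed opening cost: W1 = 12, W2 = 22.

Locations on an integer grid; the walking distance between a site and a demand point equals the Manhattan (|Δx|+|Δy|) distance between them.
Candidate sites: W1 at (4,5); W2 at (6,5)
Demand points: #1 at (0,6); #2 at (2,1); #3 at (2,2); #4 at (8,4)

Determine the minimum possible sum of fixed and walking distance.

Open {W1}: assign each demand point to its cheapest open site.
  #1→W1 5, #2→W1 6, #3→W1 5, #4→W1 5
  walking distance 21, fixed 12 → total 33.
Compare {W2}: walking distance 25 + fixed 22 = 47.
Compare {W1, W2}: walking distance 19 + fixed 34 = 53.

33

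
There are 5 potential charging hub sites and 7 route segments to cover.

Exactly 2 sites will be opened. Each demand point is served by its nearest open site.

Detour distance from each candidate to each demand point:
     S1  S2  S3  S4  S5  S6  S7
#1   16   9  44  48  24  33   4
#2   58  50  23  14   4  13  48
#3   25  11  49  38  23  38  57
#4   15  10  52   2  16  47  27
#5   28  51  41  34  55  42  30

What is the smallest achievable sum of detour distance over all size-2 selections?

Open {#1, #2}.
  S1→#1 16, S2→#1 9, S3→#2 23, S4→#2 14, S5→#2 4, S6→#2 13, S7→#1 4  ⇒ total 83.
Compare {#2, #4}: total 94.
Compare {#1, #4}: total 123.
No size-2 selection does better; minimum is 83.

83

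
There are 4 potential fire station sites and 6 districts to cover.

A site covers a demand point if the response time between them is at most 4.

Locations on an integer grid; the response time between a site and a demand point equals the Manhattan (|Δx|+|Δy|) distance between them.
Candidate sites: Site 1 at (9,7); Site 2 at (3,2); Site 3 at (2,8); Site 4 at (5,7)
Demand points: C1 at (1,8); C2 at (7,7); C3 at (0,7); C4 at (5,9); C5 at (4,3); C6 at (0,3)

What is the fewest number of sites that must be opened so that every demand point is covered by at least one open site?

3

Coverage sets (demand points within 4 of each site):
  Site 1: {C2}
  Site 2: {C5, C6}
  Site 3: {C1, C3, C4}
  Site 4: {C2, C4}
No 2 sites suffice: every size-2 union leaves at least one demand point uncovered.
But {Site 1, Site 2, Site 3} covers everything, so the minimum is 3.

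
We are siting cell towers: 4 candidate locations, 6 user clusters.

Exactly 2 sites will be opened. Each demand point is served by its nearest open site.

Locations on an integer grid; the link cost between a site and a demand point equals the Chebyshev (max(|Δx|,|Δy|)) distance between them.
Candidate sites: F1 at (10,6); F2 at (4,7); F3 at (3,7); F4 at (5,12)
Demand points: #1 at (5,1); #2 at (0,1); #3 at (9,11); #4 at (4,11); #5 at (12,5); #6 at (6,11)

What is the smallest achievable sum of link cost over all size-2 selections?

Open {F1, F4}.
  #1→F1 5, #2→F1 10, #3→F4 4, #4→F4 1, #5→F1 2, #6→F4 1  ⇒ total 23.
Compare {F2, F4}: total 25.
Compare {F3, F4}: total 25.
No size-2 selection does better; minimum is 23.

23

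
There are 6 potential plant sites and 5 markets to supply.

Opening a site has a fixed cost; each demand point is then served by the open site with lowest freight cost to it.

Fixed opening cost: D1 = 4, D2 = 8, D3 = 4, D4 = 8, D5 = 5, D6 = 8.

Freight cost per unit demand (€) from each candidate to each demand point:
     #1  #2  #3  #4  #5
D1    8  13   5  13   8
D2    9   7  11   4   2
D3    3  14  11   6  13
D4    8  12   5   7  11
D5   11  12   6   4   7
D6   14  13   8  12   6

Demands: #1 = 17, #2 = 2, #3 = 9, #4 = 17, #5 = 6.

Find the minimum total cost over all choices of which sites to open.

Open {D1, D2, D3}: assign each demand point to its cheapest open site.
  #1→D3 17×3=51, #2→D2 2×7=14, #3→D1 9×5=45, #4→D2 17×4=68, #5→D2 6×2=12
  freight cost 190, fixed 16 → total 206.
Compare {D2, D3, D4}: freight cost 190 + fixed 20 = 210.
Compare {D1, D2, D3, D5}: freight cost 190 + fixed 21 = 211.
Compare {D1, D2, D3, D4}: freight cost 190 + fixed 24 = 214.
All other subsets cost ≥ 210. Minimum total cost: 206.

206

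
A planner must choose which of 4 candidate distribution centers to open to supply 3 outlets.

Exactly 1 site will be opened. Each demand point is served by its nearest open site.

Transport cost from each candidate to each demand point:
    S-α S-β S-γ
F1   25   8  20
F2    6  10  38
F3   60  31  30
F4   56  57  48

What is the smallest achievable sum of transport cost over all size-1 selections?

Open {F1}.
  S-α→F1 25, S-β→F1 8, S-γ→F1 20  ⇒ total 53.
Compare {F2}: total 54.
Compare {F3}: total 121.
No size-1 selection does better; minimum is 53.

53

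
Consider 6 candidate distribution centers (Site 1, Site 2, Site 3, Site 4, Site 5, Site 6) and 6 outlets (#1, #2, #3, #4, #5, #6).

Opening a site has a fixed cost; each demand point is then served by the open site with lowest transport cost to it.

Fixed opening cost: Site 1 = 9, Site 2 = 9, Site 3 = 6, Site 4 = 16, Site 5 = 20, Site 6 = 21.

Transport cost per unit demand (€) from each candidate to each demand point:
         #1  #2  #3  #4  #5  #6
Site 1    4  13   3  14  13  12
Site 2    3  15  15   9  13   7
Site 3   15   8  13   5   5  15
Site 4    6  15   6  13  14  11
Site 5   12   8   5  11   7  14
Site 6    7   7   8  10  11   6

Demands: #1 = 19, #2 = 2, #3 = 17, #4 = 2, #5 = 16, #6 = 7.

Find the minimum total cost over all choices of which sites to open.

Open {Site 1, Site 2, Site 3}: assign each demand point to its cheapest open site.
  #1→Site 2 19×3=57, #2→Site 3 2×8=16, #3→Site 1 17×3=51, #4→Site 3 2×5=10, #5→Site 3 16×5=80, #6→Site 2 7×7=49
  transport cost 263, fixed 24 → total 287.
Compare {Site 1, Site 2, Site 3, Site 6}: transport cost 254 + fixed 45 = 299.
Compare {Site 1, Site 2, Site 3, Site 4}: transport cost 263 + fixed 40 = 303.
Compare {Site 1, Site 2, Site 3, Site 5}: transport cost 263 + fixed 44 = 307.
All other subsets cost ≥ 299. Minimum total cost: 287.

287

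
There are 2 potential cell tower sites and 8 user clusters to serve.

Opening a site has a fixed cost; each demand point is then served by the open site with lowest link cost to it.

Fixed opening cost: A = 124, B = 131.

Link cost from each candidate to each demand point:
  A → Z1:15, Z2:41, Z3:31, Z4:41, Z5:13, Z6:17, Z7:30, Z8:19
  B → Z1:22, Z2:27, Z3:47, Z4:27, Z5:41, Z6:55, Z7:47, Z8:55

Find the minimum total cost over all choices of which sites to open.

331

Open {A}: assign each demand point to its cheapest open site.
  Z1→A 15, Z2→A 41, Z3→A 31, Z4→A 41, Z5→A 13, Z6→A 17, Z7→A 30, Z8→A 19
  link cost 207, fixed 124 → total 331.
Compare {A, B}: link cost 179 + fixed 255 = 434.
Compare {B}: link cost 321 + fixed 131 = 452.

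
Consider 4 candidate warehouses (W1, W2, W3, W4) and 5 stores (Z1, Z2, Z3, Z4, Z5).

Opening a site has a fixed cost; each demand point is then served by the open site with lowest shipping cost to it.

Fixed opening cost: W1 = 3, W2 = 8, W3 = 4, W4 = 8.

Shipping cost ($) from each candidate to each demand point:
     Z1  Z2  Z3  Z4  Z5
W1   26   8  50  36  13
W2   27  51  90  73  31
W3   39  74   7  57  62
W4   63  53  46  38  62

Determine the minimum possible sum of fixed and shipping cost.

Open {W1, W3}: assign each demand point to its cheapest open site.
  Z1→W1 26, Z2→W1 8, Z3→W3 7, Z4→W1 36, Z5→W1 13
  shipping cost 90, fixed 7 → total 97.
Compare {W1, W2, W3}: shipping cost 90 + fixed 15 = 105.
Compare {W1, W3, W4}: shipping cost 90 + fixed 15 = 105.
Compare {W1, W2, W3, W4}: shipping cost 90 + fixed 23 = 113.
All other subsets cost ≥ 105. Minimum total cost: 97.

97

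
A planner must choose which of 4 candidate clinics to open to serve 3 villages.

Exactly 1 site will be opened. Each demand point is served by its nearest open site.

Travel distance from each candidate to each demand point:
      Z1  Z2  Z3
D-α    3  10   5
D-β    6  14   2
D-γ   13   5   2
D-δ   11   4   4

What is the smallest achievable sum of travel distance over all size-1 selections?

Open {D-α}.
  Z1→D-α 3, Z2→D-α 10, Z3→D-α 5  ⇒ total 18.
Compare {D-δ}: total 19.
Compare {D-γ}: total 20.
No size-1 selection does better; minimum is 18.

18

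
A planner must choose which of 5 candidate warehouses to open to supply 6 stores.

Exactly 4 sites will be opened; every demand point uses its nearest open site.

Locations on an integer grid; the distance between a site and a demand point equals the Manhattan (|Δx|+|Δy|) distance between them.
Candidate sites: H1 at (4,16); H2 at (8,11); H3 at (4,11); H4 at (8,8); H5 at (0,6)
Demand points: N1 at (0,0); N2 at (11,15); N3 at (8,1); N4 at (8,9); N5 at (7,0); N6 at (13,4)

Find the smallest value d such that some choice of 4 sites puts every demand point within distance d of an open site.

Open {H1, H2, H4, H5}.
  Farthest demand point is N5 at distance 9 (to H4); all others are ≤ 9.
With {H1, H3, H4, H5} the worst case is 9.
With {H2, H3, H4, H5} the worst case is 9.
No size-4 selection achieves below 9.

9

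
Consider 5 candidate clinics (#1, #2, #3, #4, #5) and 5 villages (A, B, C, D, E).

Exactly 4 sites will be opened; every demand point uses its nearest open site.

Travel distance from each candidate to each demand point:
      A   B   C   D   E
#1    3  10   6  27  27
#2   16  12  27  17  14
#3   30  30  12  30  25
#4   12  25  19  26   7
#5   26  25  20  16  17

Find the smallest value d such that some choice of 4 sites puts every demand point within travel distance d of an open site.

Open {#1, #2, #3, #5}.
  Farthest demand point is D at travel distance 16 (to #5); all others are ≤ 16.
With {#1, #2, #4, #5} the worst case is 16.
With {#1, #3, #4, #5} the worst case is 16.
No size-4 selection achieves below 16.

16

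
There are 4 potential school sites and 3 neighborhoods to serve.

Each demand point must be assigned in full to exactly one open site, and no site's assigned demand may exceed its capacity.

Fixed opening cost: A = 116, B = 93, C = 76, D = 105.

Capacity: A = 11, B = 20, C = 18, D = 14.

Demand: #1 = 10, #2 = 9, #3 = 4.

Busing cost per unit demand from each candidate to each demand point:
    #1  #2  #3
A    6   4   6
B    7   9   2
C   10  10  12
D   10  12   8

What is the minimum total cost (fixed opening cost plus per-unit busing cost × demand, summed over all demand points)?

Open {A, B}; cheapest assignment that respects the capacities:
  A (cap 11, load 9): #2 — cost 9×4 = 36
  B (cap 20, load 14): #1, #3 — cost 10×7 + 4×2 = 78
  Shipping 114, fixed 209 → total 323.
  Any other capacity-feasible assignment to {A, B} ships for at least 114.
Compare {B, C}: its best feasible assignment gives total 337.
Compare {A, C}: its best feasible assignment gives total 376.
Every other set of open sites that can feasibly serve all demand totals ≥ 337 even under its best assignment. Minimum: 323.

323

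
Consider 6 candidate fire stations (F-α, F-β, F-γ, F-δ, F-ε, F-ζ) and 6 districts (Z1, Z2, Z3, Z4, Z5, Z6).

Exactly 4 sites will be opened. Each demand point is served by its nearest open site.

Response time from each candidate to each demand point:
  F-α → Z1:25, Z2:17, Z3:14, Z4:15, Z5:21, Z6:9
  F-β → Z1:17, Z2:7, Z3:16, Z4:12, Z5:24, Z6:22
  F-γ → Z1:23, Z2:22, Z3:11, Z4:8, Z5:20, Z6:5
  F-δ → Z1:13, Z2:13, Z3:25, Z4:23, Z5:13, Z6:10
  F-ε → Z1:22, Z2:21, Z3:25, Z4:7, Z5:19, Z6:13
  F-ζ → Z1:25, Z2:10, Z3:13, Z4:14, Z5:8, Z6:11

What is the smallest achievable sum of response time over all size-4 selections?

Open {F-β, F-γ, F-δ, F-ζ}.
  Z1→F-δ 13, Z2→F-β 7, Z3→F-γ 11, Z4→F-γ 8, Z5→F-ζ 8, Z6→F-γ 5  ⇒ total 52.
Compare {F-γ, F-δ, F-ε, F-ζ}: total 54.
Compare {F-α, F-γ, F-δ, F-ζ}: total 55.
No size-4 selection does better; minimum is 52.

52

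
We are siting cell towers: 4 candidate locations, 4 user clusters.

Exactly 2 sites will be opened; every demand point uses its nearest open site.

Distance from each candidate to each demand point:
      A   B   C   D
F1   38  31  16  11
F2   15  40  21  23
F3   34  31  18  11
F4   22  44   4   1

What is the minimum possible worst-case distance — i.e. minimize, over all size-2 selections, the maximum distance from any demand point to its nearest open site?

31

Open {F1, F2}.
  Farthest demand point is B at distance 31 (to F1); all others are ≤ 31.
With {F1, F4} the worst case is 31.
With {F2, F3} the worst case is 31.
No size-2 selection achieves below 31.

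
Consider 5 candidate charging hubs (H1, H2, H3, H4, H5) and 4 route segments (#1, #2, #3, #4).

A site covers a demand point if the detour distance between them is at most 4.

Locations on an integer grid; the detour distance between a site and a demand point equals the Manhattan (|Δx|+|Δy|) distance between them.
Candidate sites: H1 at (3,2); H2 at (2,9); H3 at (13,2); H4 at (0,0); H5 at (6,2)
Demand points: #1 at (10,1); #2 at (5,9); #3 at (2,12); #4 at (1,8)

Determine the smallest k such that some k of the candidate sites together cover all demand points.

Coverage sets (demand points within 4 of each site):
  H1: {}
  H2: {#2, #3, #4}
  H3: {#1}
  H4: {}
  H5: {}
No single site covers all 4 demand points.
But {H2, H3} covers everything, so the minimum is 2.

2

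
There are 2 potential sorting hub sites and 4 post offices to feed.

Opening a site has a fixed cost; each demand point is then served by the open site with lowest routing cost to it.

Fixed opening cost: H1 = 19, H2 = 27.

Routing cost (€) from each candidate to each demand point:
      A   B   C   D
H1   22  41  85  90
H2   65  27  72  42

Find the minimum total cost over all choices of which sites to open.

Open {H1, H2}: assign each demand point to its cheapest open site.
  A→H1 22, B→H2 27, C→H2 72, D→H2 42
  routing cost 163, fixed 46 → total 209.
Compare {H2}: routing cost 206 + fixed 27 = 233.
Compare {H1}: routing cost 238 + fixed 19 = 257.

209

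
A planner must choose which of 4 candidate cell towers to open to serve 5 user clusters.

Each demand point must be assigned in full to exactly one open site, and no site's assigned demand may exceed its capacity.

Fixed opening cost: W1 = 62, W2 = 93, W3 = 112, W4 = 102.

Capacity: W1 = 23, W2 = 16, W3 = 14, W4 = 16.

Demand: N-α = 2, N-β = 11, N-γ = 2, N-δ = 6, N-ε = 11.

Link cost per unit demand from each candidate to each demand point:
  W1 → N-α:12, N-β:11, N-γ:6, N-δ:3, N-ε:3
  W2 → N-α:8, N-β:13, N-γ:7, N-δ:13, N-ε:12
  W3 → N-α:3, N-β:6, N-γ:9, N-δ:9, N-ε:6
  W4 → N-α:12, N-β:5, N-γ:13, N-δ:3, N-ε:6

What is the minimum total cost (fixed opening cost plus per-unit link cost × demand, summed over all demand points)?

Open {W1, W4}; cheapest assignment that respects the capacities:
  W1 (cap 23, load 21): N-α, N-γ, N-δ, N-ε — cost 2×12 + 2×6 + 6×3 + 11×3 = 87
  W4 (cap 16, load 11): N-β — cost 11×5 = 55
  Shipping 142, fixed 164 → total 306.
  Any other capacity-feasible assignment to {W1, W4} ships for at least 142.
Compare {W1, W3}: its best feasible assignment gives total 309.
Compare {W1, W2}: its best feasible assignment gives total 377.
Every other set of open sites that can feasibly serve all demand totals ≥ 309 even under its best assignment. Minimum: 306.

306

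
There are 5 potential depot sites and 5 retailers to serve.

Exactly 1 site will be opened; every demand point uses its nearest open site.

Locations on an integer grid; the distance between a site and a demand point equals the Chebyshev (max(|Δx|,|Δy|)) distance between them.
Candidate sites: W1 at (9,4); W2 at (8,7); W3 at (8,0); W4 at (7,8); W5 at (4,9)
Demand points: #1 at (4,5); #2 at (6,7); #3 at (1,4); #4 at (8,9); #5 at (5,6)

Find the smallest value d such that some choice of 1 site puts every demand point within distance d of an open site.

5

Open {W5}.
  Farthest demand point is #3 at distance 5 (to W5); all others are ≤ 5.
With {W4} the worst case is 6.
With {W2} the worst case is 7.
No size-1 selection achieves below 5.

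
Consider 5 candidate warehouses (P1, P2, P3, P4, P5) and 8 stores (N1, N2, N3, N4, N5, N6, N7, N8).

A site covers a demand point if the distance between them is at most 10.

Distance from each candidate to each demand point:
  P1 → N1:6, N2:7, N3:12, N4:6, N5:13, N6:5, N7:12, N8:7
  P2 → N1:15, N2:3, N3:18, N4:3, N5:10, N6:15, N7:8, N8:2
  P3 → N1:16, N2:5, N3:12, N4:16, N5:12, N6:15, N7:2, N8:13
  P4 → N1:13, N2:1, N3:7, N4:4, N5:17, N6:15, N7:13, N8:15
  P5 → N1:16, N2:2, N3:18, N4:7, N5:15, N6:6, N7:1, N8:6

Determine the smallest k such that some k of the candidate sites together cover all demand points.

3

Coverage sets (demand points within 10 of each site):
  P1: {N1, N2, N4, N6, N8}
  P2: {N2, N4, N5, N7, N8}
  P3: {N2, N7}
  P4: {N2, N3, N4}
  P5: {N2, N4, N6, N7, N8}
No 2 sites suffice: every size-2 union leaves at least one demand point uncovered.
But {P1, P2, P4} covers everything, so the minimum is 3.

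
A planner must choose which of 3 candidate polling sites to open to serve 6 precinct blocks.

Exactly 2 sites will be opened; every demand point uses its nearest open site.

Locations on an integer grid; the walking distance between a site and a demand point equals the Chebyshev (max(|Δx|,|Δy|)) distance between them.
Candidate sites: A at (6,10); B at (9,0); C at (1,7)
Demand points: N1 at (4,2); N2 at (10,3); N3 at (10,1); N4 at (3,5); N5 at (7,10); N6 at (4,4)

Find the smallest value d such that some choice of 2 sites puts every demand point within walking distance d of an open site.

5

Open {A, B}.
  Farthest demand point is N1 at walking distance 5 (to B); all others are ≤ 5.
With {B, C} the worst case is 6.
With {A, C} the worst case is 9.
No size-2 selection achieves below 5.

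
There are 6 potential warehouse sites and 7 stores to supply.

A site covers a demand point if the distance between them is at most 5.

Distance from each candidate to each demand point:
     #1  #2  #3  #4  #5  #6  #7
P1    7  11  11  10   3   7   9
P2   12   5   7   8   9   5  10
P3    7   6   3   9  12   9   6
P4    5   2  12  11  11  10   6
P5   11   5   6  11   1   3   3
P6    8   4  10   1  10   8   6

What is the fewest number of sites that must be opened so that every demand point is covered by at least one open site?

Coverage sets (demand points within 5 of each site):
  P1: {#5}
  P2: {#2, #6}
  P3: {#3}
  P4: {#1, #2}
  P5: {#2, #5, #6, #7}
  P6: {#2, #4}
No 3 sites suffice: every size-3 union leaves at least one demand point uncovered.
But {P3, P4, P5, P6} covers everything, so the minimum is 4.

4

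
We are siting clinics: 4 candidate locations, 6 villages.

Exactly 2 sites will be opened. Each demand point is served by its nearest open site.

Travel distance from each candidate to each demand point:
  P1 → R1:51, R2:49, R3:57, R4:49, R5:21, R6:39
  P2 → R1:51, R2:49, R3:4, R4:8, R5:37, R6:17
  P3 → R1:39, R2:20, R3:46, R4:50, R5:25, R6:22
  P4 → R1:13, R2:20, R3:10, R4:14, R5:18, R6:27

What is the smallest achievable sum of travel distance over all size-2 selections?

80

Open {P2, P4}.
  R1→P4 13, R2→P4 20, R3→P2 4, R4→P2 8, R5→P4 18, R6→P2 17  ⇒ total 80.
Compare {P3, P4}: total 97.
Compare {P1, P4}: total 102.
No size-2 selection does better; minimum is 80.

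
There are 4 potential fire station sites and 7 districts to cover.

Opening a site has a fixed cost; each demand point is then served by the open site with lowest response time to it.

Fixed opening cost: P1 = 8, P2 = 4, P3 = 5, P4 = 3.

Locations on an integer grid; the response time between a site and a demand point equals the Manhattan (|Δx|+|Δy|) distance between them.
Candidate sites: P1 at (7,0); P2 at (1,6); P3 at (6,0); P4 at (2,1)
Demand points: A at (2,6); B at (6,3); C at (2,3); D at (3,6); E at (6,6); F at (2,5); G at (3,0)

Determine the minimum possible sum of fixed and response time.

27

Open {P2, P4}: assign each demand point to its cheapest open site.
  A→P2 1, B→P4 6, C→P4 2, D→P2 2, E→P2 5, F→P2 2, G→P4 2
  response time 20, fixed 7 → total 27.
Compare {P2, P3}: response time 20 + fixed 9 = 29.
Compare {P2, P3, P4}: response time 17 + fixed 12 = 29.
Compare {P1, P2, P4}: response time 18 + fixed 15 = 33.
All other subsets cost ≥ 29. Minimum total cost: 27.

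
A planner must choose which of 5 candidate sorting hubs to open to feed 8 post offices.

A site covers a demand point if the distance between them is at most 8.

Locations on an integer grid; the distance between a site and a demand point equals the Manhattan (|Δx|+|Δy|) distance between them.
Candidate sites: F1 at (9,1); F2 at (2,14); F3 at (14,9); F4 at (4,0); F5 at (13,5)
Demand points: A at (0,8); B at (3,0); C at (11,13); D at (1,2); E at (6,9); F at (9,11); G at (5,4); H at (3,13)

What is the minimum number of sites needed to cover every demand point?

3

Coverage sets (demand points within 8 of each site):
  F1: {B, G}
  F2: {A, H}
  F3: {C, E, F}
  F4: {B, D, G}
  F5: {}
No 2 sites suffice: every size-2 union leaves at least one demand point uncovered.
But {F2, F3, F4} covers everything, so the minimum is 3.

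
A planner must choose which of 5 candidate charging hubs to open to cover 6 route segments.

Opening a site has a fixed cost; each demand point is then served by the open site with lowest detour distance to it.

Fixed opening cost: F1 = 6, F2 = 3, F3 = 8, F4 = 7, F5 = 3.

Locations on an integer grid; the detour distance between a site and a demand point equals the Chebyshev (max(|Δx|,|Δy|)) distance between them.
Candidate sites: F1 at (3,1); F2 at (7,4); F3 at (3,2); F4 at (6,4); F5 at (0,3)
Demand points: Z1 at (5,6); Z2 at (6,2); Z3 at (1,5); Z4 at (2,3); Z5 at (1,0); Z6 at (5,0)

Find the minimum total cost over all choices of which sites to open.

21

Open {F2, F5}: assign each demand point to its cheapest open site.
  Z1→F2 2, Z2→F2 2, Z3→F5 2, Z4→F5 2, Z5→F5 3, Z6→F2 4
  detour distance 15, fixed 6 → total 21.
Compare {F3}: detour distance 15 + fixed 8 = 23.
Compare {F1, F2}: detour distance 14 + fixed 9 = 23.
Compare {F2, F3}: detour distance 12 + fixed 11 = 23.
All other subsets cost ≥ 23. Minimum total cost: 21.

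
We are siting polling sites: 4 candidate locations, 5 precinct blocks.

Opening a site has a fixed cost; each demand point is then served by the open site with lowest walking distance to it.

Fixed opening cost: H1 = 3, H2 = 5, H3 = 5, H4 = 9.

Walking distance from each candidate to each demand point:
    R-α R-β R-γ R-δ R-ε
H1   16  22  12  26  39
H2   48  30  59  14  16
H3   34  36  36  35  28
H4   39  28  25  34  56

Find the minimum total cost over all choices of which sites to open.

Open {H1, H2}: assign each demand point to its cheapest open site.
  R-α→H1 16, R-β→H1 22, R-γ→H1 12, R-δ→H2 14, R-ε→H2 16
  walking distance 80, fixed 8 → total 88.
Compare {H1, H2, H3}: walking distance 80 + fixed 13 = 93.
Compare {H1, H2, H4}: walking distance 80 + fixed 17 = 97.
Compare {H1, H2, H3, H4}: walking distance 80 + fixed 22 = 102.
All other subsets cost ≥ 93. Minimum total cost: 88.

88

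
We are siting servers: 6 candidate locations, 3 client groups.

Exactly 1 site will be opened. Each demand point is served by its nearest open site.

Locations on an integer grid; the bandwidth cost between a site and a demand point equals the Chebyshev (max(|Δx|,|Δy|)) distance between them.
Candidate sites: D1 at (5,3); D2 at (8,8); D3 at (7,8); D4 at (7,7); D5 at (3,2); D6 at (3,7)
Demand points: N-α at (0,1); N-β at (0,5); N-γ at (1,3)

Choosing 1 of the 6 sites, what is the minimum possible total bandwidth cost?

8

Open {D5}.
  N-α→D5 3, N-β→D5 3, N-γ→D5 2  ⇒ total 8.
Compare {D6}: total 13.
Compare {D1}: total 14.
No size-1 selection does better; minimum is 8.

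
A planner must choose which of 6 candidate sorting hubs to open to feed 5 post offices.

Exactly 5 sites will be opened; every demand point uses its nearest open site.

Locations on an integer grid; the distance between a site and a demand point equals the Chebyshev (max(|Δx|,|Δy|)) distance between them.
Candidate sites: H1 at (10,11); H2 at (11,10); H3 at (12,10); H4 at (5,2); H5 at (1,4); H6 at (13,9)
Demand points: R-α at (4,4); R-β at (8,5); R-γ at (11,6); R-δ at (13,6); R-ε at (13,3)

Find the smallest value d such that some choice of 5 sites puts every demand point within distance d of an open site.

Open {H1, H2, H3, H4, H6}.
  Farthest demand point is R-ε at distance 6 (to H6); all others are ≤ 6.
With {H1, H2, H3, H5, H6} the worst case is 6.
With {H1, H2, H4, H5, H6} the worst case is 6.
No size-5 selection achieves below 6.

6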